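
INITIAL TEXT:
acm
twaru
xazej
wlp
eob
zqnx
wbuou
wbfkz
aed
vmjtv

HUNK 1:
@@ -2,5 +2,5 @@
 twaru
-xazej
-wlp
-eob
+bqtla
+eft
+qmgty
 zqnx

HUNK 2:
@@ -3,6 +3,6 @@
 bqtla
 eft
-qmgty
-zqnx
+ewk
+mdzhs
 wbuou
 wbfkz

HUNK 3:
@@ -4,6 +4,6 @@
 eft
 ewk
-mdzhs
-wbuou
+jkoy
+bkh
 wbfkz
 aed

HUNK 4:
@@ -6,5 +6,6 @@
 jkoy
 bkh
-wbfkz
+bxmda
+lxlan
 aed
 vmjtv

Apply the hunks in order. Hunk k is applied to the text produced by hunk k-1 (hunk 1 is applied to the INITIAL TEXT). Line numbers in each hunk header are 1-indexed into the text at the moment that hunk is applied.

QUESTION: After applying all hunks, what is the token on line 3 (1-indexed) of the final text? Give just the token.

Answer: bqtla

Derivation:
Hunk 1: at line 2 remove [xazej,wlp,eob] add [bqtla,eft,qmgty] -> 10 lines: acm twaru bqtla eft qmgty zqnx wbuou wbfkz aed vmjtv
Hunk 2: at line 3 remove [qmgty,zqnx] add [ewk,mdzhs] -> 10 lines: acm twaru bqtla eft ewk mdzhs wbuou wbfkz aed vmjtv
Hunk 3: at line 4 remove [mdzhs,wbuou] add [jkoy,bkh] -> 10 lines: acm twaru bqtla eft ewk jkoy bkh wbfkz aed vmjtv
Hunk 4: at line 6 remove [wbfkz] add [bxmda,lxlan] -> 11 lines: acm twaru bqtla eft ewk jkoy bkh bxmda lxlan aed vmjtv
Final line 3: bqtla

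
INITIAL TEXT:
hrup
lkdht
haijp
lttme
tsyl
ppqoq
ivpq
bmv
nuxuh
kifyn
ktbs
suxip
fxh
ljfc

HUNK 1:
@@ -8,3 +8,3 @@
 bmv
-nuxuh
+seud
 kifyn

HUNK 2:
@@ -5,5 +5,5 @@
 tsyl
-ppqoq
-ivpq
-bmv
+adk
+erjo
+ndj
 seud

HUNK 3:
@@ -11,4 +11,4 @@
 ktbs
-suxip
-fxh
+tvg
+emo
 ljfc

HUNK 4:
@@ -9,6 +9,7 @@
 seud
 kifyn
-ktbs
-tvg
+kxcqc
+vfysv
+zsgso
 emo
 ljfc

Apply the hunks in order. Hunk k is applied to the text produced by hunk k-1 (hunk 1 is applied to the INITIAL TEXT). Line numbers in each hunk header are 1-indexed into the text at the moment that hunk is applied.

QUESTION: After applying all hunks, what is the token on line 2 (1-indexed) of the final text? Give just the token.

Answer: lkdht

Derivation:
Hunk 1: at line 8 remove [nuxuh] add [seud] -> 14 lines: hrup lkdht haijp lttme tsyl ppqoq ivpq bmv seud kifyn ktbs suxip fxh ljfc
Hunk 2: at line 5 remove [ppqoq,ivpq,bmv] add [adk,erjo,ndj] -> 14 lines: hrup lkdht haijp lttme tsyl adk erjo ndj seud kifyn ktbs suxip fxh ljfc
Hunk 3: at line 11 remove [suxip,fxh] add [tvg,emo] -> 14 lines: hrup lkdht haijp lttme tsyl adk erjo ndj seud kifyn ktbs tvg emo ljfc
Hunk 4: at line 9 remove [ktbs,tvg] add [kxcqc,vfysv,zsgso] -> 15 lines: hrup lkdht haijp lttme tsyl adk erjo ndj seud kifyn kxcqc vfysv zsgso emo ljfc
Final line 2: lkdht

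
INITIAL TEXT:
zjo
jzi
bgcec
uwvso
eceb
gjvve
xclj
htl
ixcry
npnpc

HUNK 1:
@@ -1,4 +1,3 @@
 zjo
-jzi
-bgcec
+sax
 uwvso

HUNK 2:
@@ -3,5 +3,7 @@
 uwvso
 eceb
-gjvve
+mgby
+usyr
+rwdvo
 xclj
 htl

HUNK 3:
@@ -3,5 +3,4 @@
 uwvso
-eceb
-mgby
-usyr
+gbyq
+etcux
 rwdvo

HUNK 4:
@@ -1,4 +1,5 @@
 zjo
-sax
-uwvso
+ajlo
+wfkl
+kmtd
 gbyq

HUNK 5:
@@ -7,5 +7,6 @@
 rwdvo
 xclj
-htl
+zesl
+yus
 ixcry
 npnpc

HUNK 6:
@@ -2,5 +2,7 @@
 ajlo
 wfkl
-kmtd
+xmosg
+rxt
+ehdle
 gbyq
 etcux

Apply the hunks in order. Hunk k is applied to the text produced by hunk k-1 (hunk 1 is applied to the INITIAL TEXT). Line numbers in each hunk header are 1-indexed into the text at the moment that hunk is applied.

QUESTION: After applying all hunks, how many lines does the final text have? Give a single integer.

Hunk 1: at line 1 remove [jzi,bgcec] add [sax] -> 9 lines: zjo sax uwvso eceb gjvve xclj htl ixcry npnpc
Hunk 2: at line 3 remove [gjvve] add [mgby,usyr,rwdvo] -> 11 lines: zjo sax uwvso eceb mgby usyr rwdvo xclj htl ixcry npnpc
Hunk 3: at line 3 remove [eceb,mgby,usyr] add [gbyq,etcux] -> 10 lines: zjo sax uwvso gbyq etcux rwdvo xclj htl ixcry npnpc
Hunk 4: at line 1 remove [sax,uwvso] add [ajlo,wfkl,kmtd] -> 11 lines: zjo ajlo wfkl kmtd gbyq etcux rwdvo xclj htl ixcry npnpc
Hunk 5: at line 7 remove [htl] add [zesl,yus] -> 12 lines: zjo ajlo wfkl kmtd gbyq etcux rwdvo xclj zesl yus ixcry npnpc
Hunk 6: at line 2 remove [kmtd] add [xmosg,rxt,ehdle] -> 14 lines: zjo ajlo wfkl xmosg rxt ehdle gbyq etcux rwdvo xclj zesl yus ixcry npnpc
Final line count: 14

Answer: 14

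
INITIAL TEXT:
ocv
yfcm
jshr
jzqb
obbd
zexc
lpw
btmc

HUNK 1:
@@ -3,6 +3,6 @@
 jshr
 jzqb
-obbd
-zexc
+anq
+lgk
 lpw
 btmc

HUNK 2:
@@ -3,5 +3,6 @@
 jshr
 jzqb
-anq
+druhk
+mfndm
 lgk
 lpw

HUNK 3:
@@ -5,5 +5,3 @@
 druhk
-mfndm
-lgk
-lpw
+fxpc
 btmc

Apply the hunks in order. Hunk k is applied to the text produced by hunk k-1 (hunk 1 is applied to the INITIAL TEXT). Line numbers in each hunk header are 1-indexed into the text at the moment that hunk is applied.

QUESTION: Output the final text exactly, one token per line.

Hunk 1: at line 3 remove [obbd,zexc] add [anq,lgk] -> 8 lines: ocv yfcm jshr jzqb anq lgk lpw btmc
Hunk 2: at line 3 remove [anq] add [druhk,mfndm] -> 9 lines: ocv yfcm jshr jzqb druhk mfndm lgk lpw btmc
Hunk 3: at line 5 remove [mfndm,lgk,lpw] add [fxpc] -> 7 lines: ocv yfcm jshr jzqb druhk fxpc btmc

Answer: ocv
yfcm
jshr
jzqb
druhk
fxpc
btmc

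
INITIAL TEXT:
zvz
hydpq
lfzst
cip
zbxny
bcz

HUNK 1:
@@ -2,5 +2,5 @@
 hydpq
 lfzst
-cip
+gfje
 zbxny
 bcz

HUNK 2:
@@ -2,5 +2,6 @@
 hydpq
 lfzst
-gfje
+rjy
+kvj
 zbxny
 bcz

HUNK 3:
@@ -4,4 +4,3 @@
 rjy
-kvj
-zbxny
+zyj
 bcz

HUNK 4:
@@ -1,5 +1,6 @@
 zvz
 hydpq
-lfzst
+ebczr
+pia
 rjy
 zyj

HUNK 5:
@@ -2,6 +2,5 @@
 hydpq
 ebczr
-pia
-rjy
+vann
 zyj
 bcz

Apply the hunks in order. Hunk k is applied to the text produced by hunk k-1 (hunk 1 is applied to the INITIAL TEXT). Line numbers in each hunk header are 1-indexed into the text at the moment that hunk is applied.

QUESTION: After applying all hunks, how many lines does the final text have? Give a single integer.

Answer: 6

Derivation:
Hunk 1: at line 2 remove [cip] add [gfje] -> 6 lines: zvz hydpq lfzst gfje zbxny bcz
Hunk 2: at line 2 remove [gfje] add [rjy,kvj] -> 7 lines: zvz hydpq lfzst rjy kvj zbxny bcz
Hunk 3: at line 4 remove [kvj,zbxny] add [zyj] -> 6 lines: zvz hydpq lfzst rjy zyj bcz
Hunk 4: at line 1 remove [lfzst] add [ebczr,pia] -> 7 lines: zvz hydpq ebczr pia rjy zyj bcz
Hunk 5: at line 2 remove [pia,rjy] add [vann] -> 6 lines: zvz hydpq ebczr vann zyj bcz
Final line count: 6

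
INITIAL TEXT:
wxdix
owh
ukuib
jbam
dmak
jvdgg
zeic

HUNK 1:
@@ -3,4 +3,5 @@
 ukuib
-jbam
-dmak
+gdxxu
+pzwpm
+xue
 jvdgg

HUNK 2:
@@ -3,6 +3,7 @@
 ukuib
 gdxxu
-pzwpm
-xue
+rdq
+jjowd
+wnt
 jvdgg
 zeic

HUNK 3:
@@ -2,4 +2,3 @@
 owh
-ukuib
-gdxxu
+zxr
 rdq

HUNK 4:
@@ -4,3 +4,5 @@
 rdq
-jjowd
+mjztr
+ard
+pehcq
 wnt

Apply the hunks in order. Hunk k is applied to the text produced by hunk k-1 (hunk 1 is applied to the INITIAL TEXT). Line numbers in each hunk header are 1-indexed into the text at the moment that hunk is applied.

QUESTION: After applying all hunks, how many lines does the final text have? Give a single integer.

Hunk 1: at line 3 remove [jbam,dmak] add [gdxxu,pzwpm,xue] -> 8 lines: wxdix owh ukuib gdxxu pzwpm xue jvdgg zeic
Hunk 2: at line 3 remove [pzwpm,xue] add [rdq,jjowd,wnt] -> 9 lines: wxdix owh ukuib gdxxu rdq jjowd wnt jvdgg zeic
Hunk 3: at line 2 remove [ukuib,gdxxu] add [zxr] -> 8 lines: wxdix owh zxr rdq jjowd wnt jvdgg zeic
Hunk 4: at line 4 remove [jjowd] add [mjztr,ard,pehcq] -> 10 lines: wxdix owh zxr rdq mjztr ard pehcq wnt jvdgg zeic
Final line count: 10

Answer: 10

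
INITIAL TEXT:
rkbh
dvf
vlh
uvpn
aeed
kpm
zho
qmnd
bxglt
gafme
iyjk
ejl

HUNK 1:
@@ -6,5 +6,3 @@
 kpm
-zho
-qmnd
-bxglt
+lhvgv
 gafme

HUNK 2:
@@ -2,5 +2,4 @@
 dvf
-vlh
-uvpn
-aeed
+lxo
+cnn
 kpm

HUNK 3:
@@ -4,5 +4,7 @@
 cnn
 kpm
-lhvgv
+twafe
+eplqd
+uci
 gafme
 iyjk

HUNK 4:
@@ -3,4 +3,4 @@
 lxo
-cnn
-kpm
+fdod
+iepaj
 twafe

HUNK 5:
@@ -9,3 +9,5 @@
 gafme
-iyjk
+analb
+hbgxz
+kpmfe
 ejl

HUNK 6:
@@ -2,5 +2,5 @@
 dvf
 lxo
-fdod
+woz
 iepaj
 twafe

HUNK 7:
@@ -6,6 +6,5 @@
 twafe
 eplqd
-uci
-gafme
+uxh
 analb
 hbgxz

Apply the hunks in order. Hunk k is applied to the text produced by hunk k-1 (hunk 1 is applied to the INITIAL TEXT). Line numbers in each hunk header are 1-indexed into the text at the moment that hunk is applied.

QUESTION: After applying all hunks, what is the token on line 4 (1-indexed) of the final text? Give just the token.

Hunk 1: at line 6 remove [zho,qmnd,bxglt] add [lhvgv] -> 10 lines: rkbh dvf vlh uvpn aeed kpm lhvgv gafme iyjk ejl
Hunk 2: at line 2 remove [vlh,uvpn,aeed] add [lxo,cnn] -> 9 lines: rkbh dvf lxo cnn kpm lhvgv gafme iyjk ejl
Hunk 3: at line 4 remove [lhvgv] add [twafe,eplqd,uci] -> 11 lines: rkbh dvf lxo cnn kpm twafe eplqd uci gafme iyjk ejl
Hunk 4: at line 3 remove [cnn,kpm] add [fdod,iepaj] -> 11 lines: rkbh dvf lxo fdod iepaj twafe eplqd uci gafme iyjk ejl
Hunk 5: at line 9 remove [iyjk] add [analb,hbgxz,kpmfe] -> 13 lines: rkbh dvf lxo fdod iepaj twafe eplqd uci gafme analb hbgxz kpmfe ejl
Hunk 6: at line 2 remove [fdod] add [woz] -> 13 lines: rkbh dvf lxo woz iepaj twafe eplqd uci gafme analb hbgxz kpmfe ejl
Hunk 7: at line 6 remove [uci,gafme] add [uxh] -> 12 lines: rkbh dvf lxo woz iepaj twafe eplqd uxh analb hbgxz kpmfe ejl
Final line 4: woz

Answer: woz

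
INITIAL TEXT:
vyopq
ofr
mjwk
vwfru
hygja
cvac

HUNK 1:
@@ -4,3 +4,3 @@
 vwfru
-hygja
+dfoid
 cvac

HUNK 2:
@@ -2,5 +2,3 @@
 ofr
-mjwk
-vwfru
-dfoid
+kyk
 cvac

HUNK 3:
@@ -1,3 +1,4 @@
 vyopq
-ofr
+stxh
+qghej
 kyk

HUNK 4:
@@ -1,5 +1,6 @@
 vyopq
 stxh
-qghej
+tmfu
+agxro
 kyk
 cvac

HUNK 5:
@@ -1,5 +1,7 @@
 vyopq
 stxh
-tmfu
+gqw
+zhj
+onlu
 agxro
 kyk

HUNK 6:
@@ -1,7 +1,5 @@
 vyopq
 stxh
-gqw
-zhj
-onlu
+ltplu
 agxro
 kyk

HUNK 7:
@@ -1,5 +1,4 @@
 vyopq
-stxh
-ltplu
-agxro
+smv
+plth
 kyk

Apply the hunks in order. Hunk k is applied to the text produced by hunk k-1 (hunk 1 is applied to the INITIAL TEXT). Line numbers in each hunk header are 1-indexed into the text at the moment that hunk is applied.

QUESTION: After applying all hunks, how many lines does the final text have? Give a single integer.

Answer: 5

Derivation:
Hunk 1: at line 4 remove [hygja] add [dfoid] -> 6 lines: vyopq ofr mjwk vwfru dfoid cvac
Hunk 2: at line 2 remove [mjwk,vwfru,dfoid] add [kyk] -> 4 lines: vyopq ofr kyk cvac
Hunk 3: at line 1 remove [ofr] add [stxh,qghej] -> 5 lines: vyopq stxh qghej kyk cvac
Hunk 4: at line 1 remove [qghej] add [tmfu,agxro] -> 6 lines: vyopq stxh tmfu agxro kyk cvac
Hunk 5: at line 1 remove [tmfu] add [gqw,zhj,onlu] -> 8 lines: vyopq stxh gqw zhj onlu agxro kyk cvac
Hunk 6: at line 1 remove [gqw,zhj,onlu] add [ltplu] -> 6 lines: vyopq stxh ltplu agxro kyk cvac
Hunk 7: at line 1 remove [stxh,ltplu,agxro] add [smv,plth] -> 5 lines: vyopq smv plth kyk cvac
Final line count: 5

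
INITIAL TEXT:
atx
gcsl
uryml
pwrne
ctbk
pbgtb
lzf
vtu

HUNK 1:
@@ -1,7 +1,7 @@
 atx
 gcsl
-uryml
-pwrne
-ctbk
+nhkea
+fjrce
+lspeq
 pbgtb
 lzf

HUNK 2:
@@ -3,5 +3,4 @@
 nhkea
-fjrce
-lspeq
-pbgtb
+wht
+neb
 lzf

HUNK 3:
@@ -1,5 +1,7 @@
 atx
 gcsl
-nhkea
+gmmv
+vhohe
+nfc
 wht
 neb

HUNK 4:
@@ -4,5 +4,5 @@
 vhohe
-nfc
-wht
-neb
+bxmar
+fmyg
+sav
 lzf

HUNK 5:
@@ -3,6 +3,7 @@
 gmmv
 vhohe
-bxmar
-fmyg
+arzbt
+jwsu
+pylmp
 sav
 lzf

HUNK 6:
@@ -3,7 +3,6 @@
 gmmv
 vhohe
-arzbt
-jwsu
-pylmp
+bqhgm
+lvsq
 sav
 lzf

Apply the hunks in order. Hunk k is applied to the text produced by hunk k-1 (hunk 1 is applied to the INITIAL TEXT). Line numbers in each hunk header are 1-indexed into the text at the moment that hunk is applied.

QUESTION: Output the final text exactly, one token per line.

Hunk 1: at line 1 remove [uryml,pwrne,ctbk] add [nhkea,fjrce,lspeq] -> 8 lines: atx gcsl nhkea fjrce lspeq pbgtb lzf vtu
Hunk 2: at line 3 remove [fjrce,lspeq,pbgtb] add [wht,neb] -> 7 lines: atx gcsl nhkea wht neb lzf vtu
Hunk 3: at line 1 remove [nhkea] add [gmmv,vhohe,nfc] -> 9 lines: atx gcsl gmmv vhohe nfc wht neb lzf vtu
Hunk 4: at line 4 remove [nfc,wht,neb] add [bxmar,fmyg,sav] -> 9 lines: atx gcsl gmmv vhohe bxmar fmyg sav lzf vtu
Hunk 5: at line 3 remove [bxmar,fmyg] add [arzbt,jwsu,pylmp] -> 10 lines: atx gcsl gmmv vhohe arzbt jwsu pylmp sav lzf vtu
Hunk 6: at line 3 remove [arzbt,jwsu,pylmp] add [bqhgm,lvsq] -> 9 lines: atx gcsl gmmv vhohe bqhgm lvsq sav lzf vtu

Answer: atx
gcsl
gmmv
vhohe
bqhgm
lvsq
sav
lzf
vtu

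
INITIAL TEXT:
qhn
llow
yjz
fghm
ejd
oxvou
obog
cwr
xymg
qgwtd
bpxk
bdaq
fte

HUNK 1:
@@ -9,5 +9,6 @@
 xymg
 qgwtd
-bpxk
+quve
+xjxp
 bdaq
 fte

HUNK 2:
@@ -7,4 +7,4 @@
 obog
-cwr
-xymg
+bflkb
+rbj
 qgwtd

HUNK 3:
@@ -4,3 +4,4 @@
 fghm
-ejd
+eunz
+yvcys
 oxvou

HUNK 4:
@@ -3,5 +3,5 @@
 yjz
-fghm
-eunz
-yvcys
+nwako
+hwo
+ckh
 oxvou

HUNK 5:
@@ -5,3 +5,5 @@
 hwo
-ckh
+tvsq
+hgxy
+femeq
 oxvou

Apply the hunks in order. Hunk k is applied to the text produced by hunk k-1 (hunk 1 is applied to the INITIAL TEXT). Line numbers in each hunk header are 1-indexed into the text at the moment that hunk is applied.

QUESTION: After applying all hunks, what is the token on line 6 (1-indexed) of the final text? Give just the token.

Answer: tvsq

Derivation:
Hunk 1: at line 9 remove [bpxk] add [quve,xjxp] -> 14 lines: qhn llow yjz fghm ejd oxvou obog cwr xymg qgwtd quve xjxp bdaq fte
Hunk 2: at line 7 remove [cwr,xymg] add [bflkb,rbj] -> 14 lines: qhn llow yjz fghm ejd oxvou obog bflkb rbj qgwtd quve xjxp bdaq fte
Hunk 3: at line 4 remove [ejd] add [eunz,yvcys] -> 15 lines: qhn llow yjz fghm eunz yvcys oxvou obog bflkb rbj qgwtd quve xjxp bdaq fte
Hunk 4: at line 3 remove [fghm,eunz,yvcys] add [nwako,hwo,ckh] -> 15 lines: qhn llow yjz nwako hwo ckh oxvou obog bflkb rbj qgwtd quve xjxp bdaq fte
Hunk 5: at line 5 remove [ckh] add [tvsq,hgxy,femeq] -> 17 lines: qhn llow yjz nwako hwo tvsq hgxy femeq oxvou obog bflkb rbj qgwtd quve xjxp bdaq fte
Final line 6: tvsq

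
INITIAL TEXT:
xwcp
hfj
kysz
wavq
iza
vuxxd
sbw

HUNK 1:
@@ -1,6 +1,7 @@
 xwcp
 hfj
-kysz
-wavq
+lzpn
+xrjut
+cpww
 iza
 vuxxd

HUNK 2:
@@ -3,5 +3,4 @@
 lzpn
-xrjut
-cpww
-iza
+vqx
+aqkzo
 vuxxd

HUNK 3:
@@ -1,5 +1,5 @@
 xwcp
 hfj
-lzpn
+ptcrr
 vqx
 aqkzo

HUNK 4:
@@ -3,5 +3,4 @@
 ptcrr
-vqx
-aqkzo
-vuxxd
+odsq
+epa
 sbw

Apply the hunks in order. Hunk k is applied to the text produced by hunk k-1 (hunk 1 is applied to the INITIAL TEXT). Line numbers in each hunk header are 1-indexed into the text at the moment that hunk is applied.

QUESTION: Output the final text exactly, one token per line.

Answer: xwcp
hfj
ptcrr
odsq
epa
sbw

Derivation:
Hunk 1: at line 1 remove [kysz,wavq] add [lzpn,xrjut,cpww] -> 8 lines: xwcp hfj lzpn xrjut cpww iza vuxxd sbw
Hunk 2: at line 3 remove [xrjut,cpww,iza] add [vqx,aqkzo] -> 7 lines: xwcp hfj lzpn vqx aqkzo vuxxd sbw
Hunk 3: at line 1 remove [lzpn] add [ptcrr] -> 7 lines: xwcp hfj ptcrr vqx aqkzo vuxxd sbw
Hunk 4: at line 3 remove [vqx,aqkzo,vuxxd] add [odsq,epa] -> 6 lines: xwcp hfj ptcrr odsq epa sbw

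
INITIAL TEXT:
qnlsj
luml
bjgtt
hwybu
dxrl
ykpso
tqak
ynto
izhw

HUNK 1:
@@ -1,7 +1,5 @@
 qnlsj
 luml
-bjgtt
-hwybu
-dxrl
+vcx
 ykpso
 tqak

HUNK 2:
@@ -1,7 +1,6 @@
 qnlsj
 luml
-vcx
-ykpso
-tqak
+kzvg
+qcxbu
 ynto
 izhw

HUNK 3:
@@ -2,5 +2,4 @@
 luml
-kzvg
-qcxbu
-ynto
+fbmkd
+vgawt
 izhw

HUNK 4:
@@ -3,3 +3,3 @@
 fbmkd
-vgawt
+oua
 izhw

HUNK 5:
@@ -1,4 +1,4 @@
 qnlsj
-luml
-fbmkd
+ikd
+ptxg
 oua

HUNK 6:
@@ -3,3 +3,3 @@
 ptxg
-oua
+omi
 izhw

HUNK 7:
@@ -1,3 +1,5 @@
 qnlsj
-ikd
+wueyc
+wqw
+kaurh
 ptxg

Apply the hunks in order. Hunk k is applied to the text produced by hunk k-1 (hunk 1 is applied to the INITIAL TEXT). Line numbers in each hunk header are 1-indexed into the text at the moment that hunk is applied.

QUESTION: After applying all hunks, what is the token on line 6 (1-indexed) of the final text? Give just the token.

Hunk 1: at line 1 remove [bjgtt,hwybu,dxrl] add [vcx] -> 7 lines: qnlsj luml vcx ykpso tqak ynto izhw
Hunk 2: at line 1 remove [vcx,ykpso,tqak] add [kzvg,qcxbu] -> 6 lines: qnlsj luml kzvg qcxbu ynto izhw
Hunk 3: at line 2 remove [kzvg,qcxbu,ynto] add [fbmkd,vgawt] -> 5 lines: qnlsj luml fbmkd vgawt izhw
Hunk 4: at line 3 remove [vgawt] add [oua] -> 5 lines: qnlsj luml fbmkd oua izhw
Hunk 5: at line 1 remove [luml,fbmkd] add [ikd,ptxg] -> 5 lines: qnlsj ikd ptxg oua izhw
Hunk 6: at line 3 remove [oua] add [omi] -> 5 lines: qnlsj ikd ptxg omi izhw
Hunk 7: at line 1 remove [ikd] add [wueyc,wqw,kaurh] -> 7 lines: qnlsj wueyc wqw kaurh ptxg omi izhw
Final line 6: omi

Answer: omi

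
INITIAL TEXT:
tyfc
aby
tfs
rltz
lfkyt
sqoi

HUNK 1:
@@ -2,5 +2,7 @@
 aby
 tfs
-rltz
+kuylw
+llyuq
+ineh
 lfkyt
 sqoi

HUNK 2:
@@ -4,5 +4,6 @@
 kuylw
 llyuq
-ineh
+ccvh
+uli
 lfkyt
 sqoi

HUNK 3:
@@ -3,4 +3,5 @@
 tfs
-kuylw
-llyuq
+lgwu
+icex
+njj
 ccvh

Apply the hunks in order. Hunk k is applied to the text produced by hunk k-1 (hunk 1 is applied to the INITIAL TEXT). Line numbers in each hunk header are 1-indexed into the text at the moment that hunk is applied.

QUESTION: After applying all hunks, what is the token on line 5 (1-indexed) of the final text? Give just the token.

Answer: icex

Derivation:
Hunk 1: at line 2 remove [rltz] add [kuylw,llyuq,ineh] -> 8 lines: tyfc aby tfs kuylw llyuq ineh lfkyt sqoi
Hunk 2: at line 4 remove [ineh] add [ccvh,uli] -> 9 lines: tyfc aby tfs kuylw llyuq ccvh uli lfkyt sqoi
Hunk 3: at line 3 remove [kuylw,llyuq] add [lgwu,icex,njj] -> 10 lines: tyfc aby tfs lgwu icex njj ccvh uli lfkyt sqoi
Final line 5: icex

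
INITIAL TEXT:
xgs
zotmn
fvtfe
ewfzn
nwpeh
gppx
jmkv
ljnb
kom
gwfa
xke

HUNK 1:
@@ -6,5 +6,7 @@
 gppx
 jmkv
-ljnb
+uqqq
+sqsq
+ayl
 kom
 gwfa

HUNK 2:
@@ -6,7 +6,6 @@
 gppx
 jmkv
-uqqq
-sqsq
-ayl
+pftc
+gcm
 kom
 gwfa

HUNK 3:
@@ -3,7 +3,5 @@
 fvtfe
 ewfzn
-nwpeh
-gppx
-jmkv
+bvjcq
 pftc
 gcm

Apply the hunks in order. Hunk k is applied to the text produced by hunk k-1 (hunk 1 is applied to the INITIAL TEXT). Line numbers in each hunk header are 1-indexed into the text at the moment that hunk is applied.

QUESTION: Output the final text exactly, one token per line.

Answer: xgs
zotmn
fvtfe
ewfzn
bvjcq
pftc
gcm
kom
gwfa
xke

Derivation:
Hunk 1: at line 6 remove [ljnb] add [uqqq,sqsq,ayl] -> 13 lines: xgs zotmn fvtfe ewfzn nwpeh gppx jmkv uqqq sqsq ayl kom gwfa xke
Hunk 2: at line 6 remove [uqqq,sqsq,ayl] add [pftc,gcm] -> 12 lines: xgs zotmn fvtfe ewfzn nwpeh gppx jmkv pftc gcm kom gwfa xke
Hunk 3: at line 3 remove [nwpeh,gppx,jmkv] add [bvjcq] -> 10 lines: xgs zotmn fvtfe ewfzn bvjcq pftc gcm kom gwfa xke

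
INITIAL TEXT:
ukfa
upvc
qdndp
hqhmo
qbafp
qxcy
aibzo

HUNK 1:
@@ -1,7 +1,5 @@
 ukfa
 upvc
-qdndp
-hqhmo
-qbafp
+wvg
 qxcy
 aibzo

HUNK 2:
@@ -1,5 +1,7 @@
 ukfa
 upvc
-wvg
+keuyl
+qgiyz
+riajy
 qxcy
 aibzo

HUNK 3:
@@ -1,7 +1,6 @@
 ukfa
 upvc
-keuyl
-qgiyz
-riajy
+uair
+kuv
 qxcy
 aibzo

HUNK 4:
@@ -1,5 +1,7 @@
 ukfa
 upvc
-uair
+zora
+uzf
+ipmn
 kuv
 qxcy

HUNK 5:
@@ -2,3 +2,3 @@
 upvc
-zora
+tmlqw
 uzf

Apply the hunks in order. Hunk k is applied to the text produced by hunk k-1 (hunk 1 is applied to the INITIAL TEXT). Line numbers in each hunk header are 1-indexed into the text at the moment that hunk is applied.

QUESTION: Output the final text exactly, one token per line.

Hunk 1: at line 1 remove [qdndp,hqhmo,qbafp] add [wvg] -> 5 lines: ukfa upvc wvg qxcy aibzo
Hunk 2: at line 1 remove [wvg] add [keuyl,qgiyz,riajy] -> 7 lines: ukfa upvc keuyl qgiyz riajy qxcy aibzo
Hunk 3: at line 1 remove [keuyl,qgiyz,riajy] add [uair,kuv] -> 6 lines: ukfa upvc uair kuv qxcy aibzo
Hunk 4: at line 1 remove [uair] add [zora,uzf,ipmn] -> 8 lines: ukfa upvc zora uzf ipmn kuv qxcy aibzo
Hunk 5: at line 2 remove [zora] add [tmlqw] -> 8 lines: ukfa upvc tmlqw uzf ipmn kuv qxcy aibzo

Answer: ukfa
upvc
tmlqw
uzf
ipmn
kuv
qxcy
aibzo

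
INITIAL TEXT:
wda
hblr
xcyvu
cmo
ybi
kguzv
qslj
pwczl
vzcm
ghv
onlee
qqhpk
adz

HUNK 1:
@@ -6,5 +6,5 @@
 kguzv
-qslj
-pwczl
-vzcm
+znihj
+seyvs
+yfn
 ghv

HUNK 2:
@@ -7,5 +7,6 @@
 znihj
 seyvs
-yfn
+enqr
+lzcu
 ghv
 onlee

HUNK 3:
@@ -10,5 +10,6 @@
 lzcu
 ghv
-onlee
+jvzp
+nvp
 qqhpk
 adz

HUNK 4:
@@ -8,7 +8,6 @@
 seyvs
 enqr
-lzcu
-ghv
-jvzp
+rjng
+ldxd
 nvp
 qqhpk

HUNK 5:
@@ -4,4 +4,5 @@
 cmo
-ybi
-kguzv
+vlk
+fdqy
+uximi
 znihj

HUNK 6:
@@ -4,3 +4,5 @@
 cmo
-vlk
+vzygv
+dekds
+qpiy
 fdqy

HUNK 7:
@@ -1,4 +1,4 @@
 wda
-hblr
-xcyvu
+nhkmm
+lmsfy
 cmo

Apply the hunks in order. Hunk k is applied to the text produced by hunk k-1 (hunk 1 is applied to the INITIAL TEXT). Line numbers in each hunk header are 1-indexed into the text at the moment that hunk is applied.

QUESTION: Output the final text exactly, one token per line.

Hunk 1: at line 6 remove [qslj,pwczl,vzcm] add [znihj,seyvs,yfn] -> 13 lines: wda hblr xcyvu cmo ybi kguzv znihj seyvs yfn ghv onlee qqhpk adz
Hunk 2: at line 7 remove [yfn] add [enqr,lzcu] -> 14 lines: wda hblr xcyvu cmo ybi kguzv znihj seyvs enqr lzcu ghv onlee qqhpk adz
Hunk 3: at line 10 remove [onlee] add [jvzp,nvp] -> 15 lines: wda hblr xcyvu cmo ybi kguzv znihj seyvs enqr lzcu ghv jvzp nvp qqhpk adz
Hunk 4: at line 8 remove [lzcu,ghv,jvzp] add [rjng,ldxd] -> 14 lines: wda hblr xcyvu cmo ybi kguzv znihj seyvs enqr rjng ldxd nvp qqhpk adz
Hunk 5: at line 4 remove [ybi,kguzv] add [vlk,fdqy,uximi] -> 15 lines: wda hblr xcyvu cmo vlk fdqy uximi znihj seyvs enqr rjng ldxd nvp qqhpk adz
Hunk 6: at line 4 remove [vlk] add [vzygv,dekds,qpiy] -> 17 lines: wda hblr xcyvu cmo vzygv dekds qpiy fdqy uximi znihj seyvs enqr rjng ldxd nvp qqhpk adz
Hunk 7: at line 1 remove [hblr,xcyvu] add [nhkmm,lmsfy] -> 17 lines: wda nhkmm lmsfy cmo vzygv dekds qpiy fdqy uximi znihj seyvs enqr rjng ldxd nvp qqhpk adz

Answer: wda
nhkmm
lmsfy
cmo
vzygv
dekds
qpiy
fdqy
uximi
znihj
seyvs
enqr
rjng
ldxd
nvp
qqhpk
adz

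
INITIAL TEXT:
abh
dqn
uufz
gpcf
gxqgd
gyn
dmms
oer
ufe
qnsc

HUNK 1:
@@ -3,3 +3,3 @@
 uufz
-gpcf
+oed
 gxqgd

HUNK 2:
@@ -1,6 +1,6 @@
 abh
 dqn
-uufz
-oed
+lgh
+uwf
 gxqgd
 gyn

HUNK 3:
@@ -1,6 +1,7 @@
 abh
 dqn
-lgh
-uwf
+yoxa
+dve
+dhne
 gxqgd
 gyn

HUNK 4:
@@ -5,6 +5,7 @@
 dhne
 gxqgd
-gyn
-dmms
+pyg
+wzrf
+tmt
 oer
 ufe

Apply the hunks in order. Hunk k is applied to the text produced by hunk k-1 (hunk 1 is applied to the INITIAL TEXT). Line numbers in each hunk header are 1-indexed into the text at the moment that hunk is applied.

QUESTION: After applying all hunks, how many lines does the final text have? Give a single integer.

Answer: 12

Derivation:
Hunk 1: at line 3 remove [gpcf] add [oed] -> 10 lines: abh dqn uufz oed gxqgd gyn dmms oer ufe qnsc
Hunk 2: at line 1 remove [uufz,oed] add [lgh,uwf] -> 10 lines: abh dqn lgh uwf gxqgd gyn dmms oer ufe qnsc
Hunk 3: at line 1 remove [lgh,uwf] add [yoxa,dve,dhne] -> 11 lines: abh dqn yoxa dve dhne gxqgd gyn dmms oer ufe qnsc
Hunk 4: at line 5 remove [gyn,dmms] add [pyg,wzrf,tmt] -> 12 lines: abh dqn yoxa dve dhne gxqgd pyg wzrf tmt oer ufe qnsc
Final line count: 12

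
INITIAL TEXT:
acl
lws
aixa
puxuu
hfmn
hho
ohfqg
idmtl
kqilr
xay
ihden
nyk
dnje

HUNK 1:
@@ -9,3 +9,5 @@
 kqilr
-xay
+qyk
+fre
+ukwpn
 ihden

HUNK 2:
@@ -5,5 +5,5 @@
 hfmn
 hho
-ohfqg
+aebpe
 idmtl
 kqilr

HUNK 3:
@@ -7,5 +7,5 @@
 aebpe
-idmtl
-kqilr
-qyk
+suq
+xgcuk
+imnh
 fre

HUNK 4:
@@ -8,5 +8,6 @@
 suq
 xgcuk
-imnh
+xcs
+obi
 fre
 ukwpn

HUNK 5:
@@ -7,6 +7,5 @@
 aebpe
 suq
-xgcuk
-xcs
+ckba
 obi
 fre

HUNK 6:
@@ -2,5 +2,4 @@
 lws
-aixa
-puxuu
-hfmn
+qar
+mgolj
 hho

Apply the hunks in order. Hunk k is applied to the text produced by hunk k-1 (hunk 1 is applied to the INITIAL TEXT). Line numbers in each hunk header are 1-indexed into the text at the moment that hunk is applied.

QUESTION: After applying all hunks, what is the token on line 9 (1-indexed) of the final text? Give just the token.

Hunk 1: at line 9 remove [xay] add [qyk,fre,ukwpn] -> 15 lines: acl lws aixa puxuu hfmn hho ohfqg idmtl kqilr qyk fre ukwpn ihden nyk dnje
Hunk 2: at line 5 remove [ohfqg] add [aebpe] -> 15 lines: acl lws aixa puxuu hfmn hho aebpe idmtl kqilr qyk fre ukwpn ihden nyk dnje
Hunk 3: at line 7 remove [idmtl,kqilr,qyk] add [suq,xgcuk,imnh] -> 15 lines: acl lws aixa puxuu hfmn hho aebpe suq xgcuk imnh fre ukwpn ihden nyk dnje
Hunk 4: at line 8 remove [imnh] add [xcs,obi] -> 16 lines: acl lws aixa puxuu hfmn hho aebpe suq xgcuk xcs obi fre ukwpn ihden nyk dnje
Hunk 5: at line 7 remove [xgcuk,xcs] add [ckba] -> 15 lines: acl lws aixa puxuu hfmn hho aebpe suq ckba obi fre ukwpn ihden nyk dnje
Hunk 6: at line 2 remove [aixa,puxuu,hfmn] add [qar,mgolj] -> 14 lines: acl lws qar mgolj hho aebpe suq ckba obi fre ukwpn ihden nyk dnje
Final line 9: obi

Answer: obi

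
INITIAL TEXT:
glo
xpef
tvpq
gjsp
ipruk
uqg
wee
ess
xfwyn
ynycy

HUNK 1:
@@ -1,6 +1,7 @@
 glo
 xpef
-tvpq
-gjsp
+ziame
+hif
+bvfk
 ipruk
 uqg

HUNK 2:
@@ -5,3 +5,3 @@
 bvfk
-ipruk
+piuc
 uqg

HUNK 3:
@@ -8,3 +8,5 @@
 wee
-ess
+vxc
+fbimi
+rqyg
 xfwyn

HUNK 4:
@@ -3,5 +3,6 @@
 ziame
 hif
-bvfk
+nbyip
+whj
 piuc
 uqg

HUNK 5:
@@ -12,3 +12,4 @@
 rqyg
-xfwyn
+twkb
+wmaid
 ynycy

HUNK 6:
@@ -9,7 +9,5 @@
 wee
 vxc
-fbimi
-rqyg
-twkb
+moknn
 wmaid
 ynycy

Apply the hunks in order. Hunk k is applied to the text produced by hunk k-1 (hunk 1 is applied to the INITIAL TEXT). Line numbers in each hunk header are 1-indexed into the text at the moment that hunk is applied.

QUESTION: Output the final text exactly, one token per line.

Hunk 1: at line 1 remove [tvpq,gjsp] add [ziame,hif,bvfk] -> 11 lines: glo xpef ziame hif bvfk ipruk uqg wee ess xfwyn ynycy
Hunk 2: at line 5 remove [ipruk] add [piuc] -> 11 lines: glo xpef ziame hif bvfk piuc uqg wee ess xfwyn ynycy
Hunk 3: at line 8 remove [ess] add [vxc,fbimi,rqyg] -> 13 lines: glo xpef ziame hif bvfk piuc uqg wee vxc fbimi rqyg xfwyn ynycy
Hunk 4: at line 3 remove [bvfk] add [nbyip,whj] -> 14 lines: glo xpef ziame hif nbyip whj piuc uqg wee vxc fbimi rqyg xfwyn ynycy
Hunk 5: at line 12 remove [xfwyn] add [twkb,wmaid] -> 15 lines: glo xpef ziame hif nbyip whj piuc uqg wee vxc fbimi rqyg twkb wmaid ynycy
Hunk 6: at line 9 remove [fbimi,rqyg,twkb] add [moknn] -> 13 lines: glo xpef ziame hif nbyip whj piuc uqg wee vxc moknn wmaid ynycy

Answer: glo
xpef
ziame
hif
nbyip
whj
piuc
uqg
wee
vxc
moknn
wmaid
ynycy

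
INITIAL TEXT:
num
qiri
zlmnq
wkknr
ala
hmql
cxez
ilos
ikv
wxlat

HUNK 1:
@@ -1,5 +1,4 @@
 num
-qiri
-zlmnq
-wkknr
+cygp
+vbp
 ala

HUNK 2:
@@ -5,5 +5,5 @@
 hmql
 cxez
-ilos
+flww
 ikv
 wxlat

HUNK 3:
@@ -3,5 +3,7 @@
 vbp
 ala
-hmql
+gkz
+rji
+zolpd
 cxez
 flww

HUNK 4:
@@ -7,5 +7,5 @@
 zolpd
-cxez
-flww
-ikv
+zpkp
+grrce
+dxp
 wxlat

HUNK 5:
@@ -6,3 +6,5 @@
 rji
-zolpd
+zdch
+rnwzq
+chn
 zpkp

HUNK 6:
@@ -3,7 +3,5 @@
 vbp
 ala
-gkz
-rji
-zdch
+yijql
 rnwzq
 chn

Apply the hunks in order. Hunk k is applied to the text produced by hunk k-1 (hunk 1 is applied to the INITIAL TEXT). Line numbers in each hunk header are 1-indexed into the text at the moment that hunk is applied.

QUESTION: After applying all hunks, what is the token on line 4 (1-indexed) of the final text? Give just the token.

Hunk 1: at line 1 remove [qiri,zlmnq,wkknr] add [cygp,vbp] -> 9 lines: num cygp vbp ala hmql cxez ilos ikv wxlat
Hunk 2: at line 5 remove [ilos] add [flww] -> 9 lines: num cygp vbp ala hmql cxez flww ikv wxlat
Hunk 3: at line 3 remove [hmql] add [gkz,rji,zolpd] -> 11 lines: num cygp vbp ala gkz rji zolpd cxez flww ikv wxlat
Hunk 4: at line 7 remove [cxez,flww,ikv] add [zpkp,grrce,dxp] -> 11 lines: num cygp vbp ala gkz rji zolpd zpkp grrce dxp wxlat
Hunk 5: at line 6 remove [zolpd] add [zdch,rnwzq,chn] -> 13 lines: num cygp vbp ala gkz rji zdch rnwzq chn zpkp grrce dxp wxlat
Hunk 6: at line 3 remove [gkz,rji,zdch] add [yijql] -> 11 lines: num cygp vbp ala yijql rnwzq chn zpkp grrce dxp wxlat
Final line 4: ala

Answer: ala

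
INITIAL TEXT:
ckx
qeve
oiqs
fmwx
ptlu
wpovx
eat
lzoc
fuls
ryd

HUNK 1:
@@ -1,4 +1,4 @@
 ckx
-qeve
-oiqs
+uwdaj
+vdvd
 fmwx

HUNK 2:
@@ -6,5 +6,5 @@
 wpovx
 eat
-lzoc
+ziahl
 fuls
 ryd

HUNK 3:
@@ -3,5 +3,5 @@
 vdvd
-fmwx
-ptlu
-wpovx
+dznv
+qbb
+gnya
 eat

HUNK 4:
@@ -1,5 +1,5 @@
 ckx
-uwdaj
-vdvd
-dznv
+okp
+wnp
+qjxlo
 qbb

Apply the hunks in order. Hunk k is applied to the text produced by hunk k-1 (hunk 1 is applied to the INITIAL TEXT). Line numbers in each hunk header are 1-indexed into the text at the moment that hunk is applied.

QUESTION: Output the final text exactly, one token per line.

Answer: ckx
okp
wnp
qjxlo
qbb
gnya
eat
ziahl
fuls
ryd

Derivation:
Hunk 1: at line 1 remove [qeve,oiqs] add [uwdaj,vdvd] -> 10 lines: ckx uwdaj vdvd fmwx ptlu wpovx eat lzoc fuls ryd
Hunk 2: at line 6 remove [lzoc] add [ziahl] -> 10 lines: ckx uwdaj vdvd fmwx ptlu wpovx eat ziahl fuls ryd
Hunk 3: at line 3 remove [fmwx,ptlu,wpovx] add [dznv,qbb,gnya] -> 10 lines: ckx uwdaj vdvd dznv qbb gnya eat ziahl fuls ryd
Hunk 4: at line 1 remove [uwdaj,vdvd,dznv] add [okp,wnp,qjxlo] -> 10 lines: ckx okp wnp qjxlo qbb gnya eat ziahl fuls ryd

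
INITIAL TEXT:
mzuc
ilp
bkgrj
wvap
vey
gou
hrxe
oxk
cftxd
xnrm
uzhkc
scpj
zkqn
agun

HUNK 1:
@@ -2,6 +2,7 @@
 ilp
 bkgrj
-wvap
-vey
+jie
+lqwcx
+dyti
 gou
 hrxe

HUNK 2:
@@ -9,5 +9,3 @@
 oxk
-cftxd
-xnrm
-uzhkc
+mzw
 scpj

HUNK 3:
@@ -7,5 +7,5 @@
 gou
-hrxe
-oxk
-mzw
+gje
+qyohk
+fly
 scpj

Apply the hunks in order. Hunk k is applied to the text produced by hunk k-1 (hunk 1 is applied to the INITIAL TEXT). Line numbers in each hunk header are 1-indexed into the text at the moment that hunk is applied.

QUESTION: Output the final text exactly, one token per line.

Answer: mzuc
ilp
bkgrj
jie
lqwcx
dyti
gou
gje
qyohk
fly
scpj
zkqn
agun

Derivation:
Hunk 1: at line 2 remove [wvap,vey] add [jie,lqwcx,dyti] -> 15 lines: mzuc ilp bkgrj jie lqwcx dyti gou hrxe oxk cftxd xnrm uzhkc scpj zkqn agun
Hunk 2: at line 9 remove [cftxd,xnrm,uzhkc] add [mzw] -> 13 lines: mzuc ilp bkgrj jie lqwcx dyti gou hrxe oxk mzw scpj zkqn agun
Hunk 3: at line 7 remove [hrxe,oxk,mzw] add [gje,qyohk,fly] -> 13 lines: mzuc ilp bkgrj jie lqwcx dyti gou gje qyohk fly scpj zkqn agun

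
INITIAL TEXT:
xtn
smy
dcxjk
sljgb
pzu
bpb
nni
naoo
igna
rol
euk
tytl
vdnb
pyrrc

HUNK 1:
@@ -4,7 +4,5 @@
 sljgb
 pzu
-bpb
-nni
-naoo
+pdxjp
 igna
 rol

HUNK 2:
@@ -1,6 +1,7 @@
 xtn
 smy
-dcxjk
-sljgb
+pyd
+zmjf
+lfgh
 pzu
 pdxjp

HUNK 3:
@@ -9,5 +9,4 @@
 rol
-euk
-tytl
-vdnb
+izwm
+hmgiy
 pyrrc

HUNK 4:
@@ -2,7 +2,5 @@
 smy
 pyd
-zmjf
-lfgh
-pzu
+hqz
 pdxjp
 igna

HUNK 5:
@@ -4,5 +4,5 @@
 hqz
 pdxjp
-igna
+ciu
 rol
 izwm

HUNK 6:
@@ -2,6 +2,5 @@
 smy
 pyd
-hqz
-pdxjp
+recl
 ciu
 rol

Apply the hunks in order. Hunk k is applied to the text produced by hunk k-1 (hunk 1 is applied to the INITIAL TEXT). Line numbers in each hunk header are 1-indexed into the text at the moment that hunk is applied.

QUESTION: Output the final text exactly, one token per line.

Answer: xtn
smy
pyd
recl
ciu
rol
izwm
hmgiy
pyrrc

Derivation:
Hunk 1: at line 4 remove [bpb,nni,naoo] add [pdxjp] -> 12 lines: xtn smy dcxjk sljgb pzu pdxjp igna rol euk tytl vdnb pyrrc
Hunk 2: at line 1 remove [dcxjk,sljgb] add [pyd,zmjf,lfgh] -> 13 lines: xtn smy pyd zmjf lfgh pzu pdxjp igna rol euk tytl vdnb pyrrc
Hunk 3: at line 9 remove [euk,tytl,vdnb] add [izwm,hmgiy] -> 12 lines: xtn smy pyd zmjf lfgh pzu pdxjp igna rol izwm hmgiy pyrrc
Hunk 4: at line 2 remove [zmjf,lfgh,pzu] add [hqz] -> 10 lines: xtn smy pyd hqz pdxjp igna rol izwm hmgiy pyrrc
Hunk 5: at line 4 remove [igna] add [ciu] -> 10 lines: xtn smy pyd hqz pdxjp ciu rol izwm hmgiy pyrrc
Hunk 6: at line 2 remove [hqz,pdxjp] add [recl] -> 9 lines: xtn smy pyd recl ciu rol izwm hmgiy pyrrc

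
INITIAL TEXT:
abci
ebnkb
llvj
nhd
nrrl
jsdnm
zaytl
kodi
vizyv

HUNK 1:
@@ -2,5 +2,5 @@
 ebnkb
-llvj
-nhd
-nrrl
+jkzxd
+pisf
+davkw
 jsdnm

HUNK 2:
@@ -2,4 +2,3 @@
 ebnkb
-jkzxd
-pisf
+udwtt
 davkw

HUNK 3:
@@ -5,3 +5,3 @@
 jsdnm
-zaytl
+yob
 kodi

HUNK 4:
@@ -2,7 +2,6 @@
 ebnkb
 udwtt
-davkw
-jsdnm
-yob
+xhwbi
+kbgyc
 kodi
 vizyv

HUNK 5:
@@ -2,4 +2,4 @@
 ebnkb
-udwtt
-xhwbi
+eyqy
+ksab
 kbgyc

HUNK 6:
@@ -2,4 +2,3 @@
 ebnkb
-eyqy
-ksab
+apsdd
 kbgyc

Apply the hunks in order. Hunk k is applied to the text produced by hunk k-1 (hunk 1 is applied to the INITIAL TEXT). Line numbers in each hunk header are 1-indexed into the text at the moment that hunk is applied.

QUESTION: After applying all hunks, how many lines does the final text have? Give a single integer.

Hunk 1: at line 2 remove [llvj,nhd,nrrl] add [jkzxd,pisf,davkw] -> 9 lines: abci ebnkb jkzxd pisf davkw jsdnm zaytl kodi vizyv
Hunk 2: at line 2 remove [jkzxd,pisf] add [udwtt] -> 8 lines: abci ebnkb udwtt davkw jsdnm zaytl kodi vizyv
Hunk 3: at line 5 remove [zaytl] add [yob] -> 8 lines: abci ebnkb udwtt davkw jsdnm yob kodi vizyv
Hunk 4: at line 2 remove [davkw,jsdnm,yob] add [xhwbi,kbgyc] -> 7 lines: abci ebnkb udwtt xhwbi kbgyc kodi vizyv
Hunk 5: at line 2 remove [udwtt,xhwbi] add [eyqy,ksab] -> 7 lines: abci ebnkb eyqy ksab kbgyc kodi vizyv
Hunk 6: at line 2 remove [eyqy,ksab] add [apsdd] -> 6 lines: abci ebnkb apsdd kbgyc kodi vizyv
Final line count: 6

Answer: 6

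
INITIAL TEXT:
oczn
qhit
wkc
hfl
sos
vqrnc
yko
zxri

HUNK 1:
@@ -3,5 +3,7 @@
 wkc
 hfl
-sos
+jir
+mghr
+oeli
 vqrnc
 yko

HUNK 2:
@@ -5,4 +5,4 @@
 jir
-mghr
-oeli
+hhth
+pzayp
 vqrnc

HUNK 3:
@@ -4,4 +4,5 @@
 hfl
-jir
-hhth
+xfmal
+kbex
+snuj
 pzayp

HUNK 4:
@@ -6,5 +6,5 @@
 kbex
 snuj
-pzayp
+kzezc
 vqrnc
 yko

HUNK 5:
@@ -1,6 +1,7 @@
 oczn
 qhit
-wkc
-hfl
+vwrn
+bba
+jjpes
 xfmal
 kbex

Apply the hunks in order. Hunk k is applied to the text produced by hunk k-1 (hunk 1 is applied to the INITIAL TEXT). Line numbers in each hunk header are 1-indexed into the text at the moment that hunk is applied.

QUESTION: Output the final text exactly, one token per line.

Hunk 1: at line 3 remove [sos] add [jir,mghr,oeli] -> 10 lines: oczn qhit wkc hfl jir mghr oeli vqrnc yko zxri
Hunk 2: at line 5 remove [mghr,oeli] add [hhth,pzayp] -> 10 lines: oczn qhit wkc hfl jir hhth pzayp vqrnc yko zxri
Hunk 3: at line 4 remove [jir,hhth] add [xfmal,kbex,snuj] -> 11 lines: oczn qhit wkc hfl xfmal kbex snuj pzayp vqrnc yko zxri
Hunk 4: at line 6 remove [pzayp] add [kzezc] -> 11 lines: oczn qhit wkc hfl xfmal kbex snuj kzezc vqrnc yko zxri
Hunk 5: at line 1 remove [wkc,hfl] add [vwrn,bba,jjpes] -> 12 lines: oczn qhit vwrn bba jjpes xfmal kbex snuj kzezc vqrnc yko zxri

Answer: oczn
qhit
vwrn
bba
jjpes
xfmal
kbex
snuj
kzezc
vqrnc
yko
zxri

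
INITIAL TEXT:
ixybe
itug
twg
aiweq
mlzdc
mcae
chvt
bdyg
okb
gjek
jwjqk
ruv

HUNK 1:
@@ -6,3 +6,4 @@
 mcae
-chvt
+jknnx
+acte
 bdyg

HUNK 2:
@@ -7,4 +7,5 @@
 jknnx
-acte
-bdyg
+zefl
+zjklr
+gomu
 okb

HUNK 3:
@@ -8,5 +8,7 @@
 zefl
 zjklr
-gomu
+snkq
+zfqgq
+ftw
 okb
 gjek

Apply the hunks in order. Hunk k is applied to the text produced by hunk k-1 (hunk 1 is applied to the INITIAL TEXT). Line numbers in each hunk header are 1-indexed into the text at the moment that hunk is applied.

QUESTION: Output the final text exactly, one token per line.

Hunk 1: at line 6 remove [chvt] add [jknnx,acte] -> 13 lines: ixybe itug twg aiweq mlzdc mcae jknnx acte bdyg okb gjek jwjqk ruv
Hunk 2: at line 7 remove [acte,bdyg] add [zefl,zjklr,gomu] -> 14 lines: ixybe itug twg aiweq mlzdc mcae jknnx zefl zjklr gomu okb gjek jwjqk ruv
Hunk 3: at line 8 remove [gomu] add [snkq,zfqgq,ftw] -> 16 lines: ixybe itug twg aiweq mlzdc mcae jknnx zefl zjklr snkq zfqgq ftw okb gjek jwjqk ruv

Answer: ixybe
itug
twg
aiweq
mlzdc
mcae
jknnx
zefl
zjklr
snkq
zfqgq
ftw
okb
gjek
jwjqk
ruv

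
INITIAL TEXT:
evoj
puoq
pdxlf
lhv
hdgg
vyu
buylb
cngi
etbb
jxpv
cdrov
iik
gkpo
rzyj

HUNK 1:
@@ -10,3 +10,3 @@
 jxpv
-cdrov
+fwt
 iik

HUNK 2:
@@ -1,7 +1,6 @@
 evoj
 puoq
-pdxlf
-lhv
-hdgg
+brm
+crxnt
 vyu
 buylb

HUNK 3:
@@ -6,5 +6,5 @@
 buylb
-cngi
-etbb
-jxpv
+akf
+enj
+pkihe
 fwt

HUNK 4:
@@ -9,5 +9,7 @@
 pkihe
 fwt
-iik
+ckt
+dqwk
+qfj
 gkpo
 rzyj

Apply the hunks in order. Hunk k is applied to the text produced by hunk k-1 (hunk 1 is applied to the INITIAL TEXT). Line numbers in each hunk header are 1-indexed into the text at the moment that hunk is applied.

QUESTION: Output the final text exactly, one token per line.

Hunk 1: at line 10 remove [cdrov] add [fwt] -> 14 lines: evoj puoq pdxlf lhv hdgg vyu buylb cngi etbb jxpv fwt iik gkpo rzyj
Hunk 2: at line 1 remove [pdxlf,lhv,hdgg] add [brm,crxnt] -> 13 lines: evoj puoq brm crxnt vyu buylb cngi etbb jxpv fwt iik gkpo rzyj
Hunk 3: at line 6 remove [cngi,etbb,jxpv] add [akf,enj,pkihe] -> 13 lines: evoj puoq brm crxnt vyu buylb akf enj pkihe fwt iik gkpo rzyj
Hunk 4: at line 9 remove [iik] add [ckt,dqwk,qfj] -> 15 lines: evoj puoq brm crxnt vyu buylb akf enj pkihe fwt ckt dqwk qfj gkpo rzyj

Answer: evoj
puoq
brm
crxnt
vyu
buylb
akf
enj
pkihe
fwt
ckt
dqwk
qfj
gkpo
rzyj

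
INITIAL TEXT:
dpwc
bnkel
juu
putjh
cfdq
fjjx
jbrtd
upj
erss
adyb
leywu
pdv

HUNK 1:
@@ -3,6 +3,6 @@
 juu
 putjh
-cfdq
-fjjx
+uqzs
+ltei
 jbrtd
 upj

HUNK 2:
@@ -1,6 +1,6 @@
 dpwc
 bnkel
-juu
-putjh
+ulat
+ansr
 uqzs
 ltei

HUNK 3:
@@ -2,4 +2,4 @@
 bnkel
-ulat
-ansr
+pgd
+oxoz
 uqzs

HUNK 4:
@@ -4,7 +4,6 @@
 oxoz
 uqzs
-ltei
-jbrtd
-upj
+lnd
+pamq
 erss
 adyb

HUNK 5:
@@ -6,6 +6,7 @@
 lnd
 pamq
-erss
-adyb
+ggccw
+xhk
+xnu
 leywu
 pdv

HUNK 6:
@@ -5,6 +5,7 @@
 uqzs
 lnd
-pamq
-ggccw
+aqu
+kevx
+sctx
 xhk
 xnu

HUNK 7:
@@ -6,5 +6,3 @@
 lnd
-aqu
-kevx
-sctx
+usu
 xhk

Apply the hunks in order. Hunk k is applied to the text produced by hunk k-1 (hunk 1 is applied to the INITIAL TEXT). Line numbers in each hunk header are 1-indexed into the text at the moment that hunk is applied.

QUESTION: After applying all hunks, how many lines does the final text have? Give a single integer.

Answer: 11

Derivation:
Hunk 1: at line 3 remove [cfdq,fjjx] add [uqzs,ltei] -> 12 lines: dpwc bnkel juu putjh uqzs ltei jbrtd upj erss adyb leywu pdv
Hunk 2: at line 1 remove [juu,putjh] add [ulat,ansr] -> 12 lines: dpwc bnkel ulat ansr uqzs ltei jbrtd upj erss adyb leywu pdv
Hunk 3: at line 2 remove [ulat,ansr] add [pgd,oxoz] -> 12 lines: dpwc bnkel pgd oxoz uqzs ltei jbrtd upj erss adyb leywu pdv
Hunk 4: at line 4 remove [ltei,jbrtd,upj] add [lnd,pamq] -> 11 lines: dpwc bnkel pgd oxoz uqzs lnd pamq erss adyb leywu pdv
Hunk 5: at line 6 remove [erss,adyb] add [ggccw,xhk,xnu] -> 12 lines: dpwc bnkel pgd oxoz uqzs lnd pamq ggccw xhk xnu leywu pdv
Hunk 6: at line 5 remove [pamq,ggccw] add [aqu,kevx,sctx] -> 13 lines: dpwc bnkel pgd oxoz uqzs lnd aqu kevx sctx xhk xnu leywu pdv
Hunk 7: at line 6 remove [aqu,kevx,sctx] add [usu] -> 11 lines: dpwc bnkel pgd oxoz uqzs lnd usu xhk xnu leywu pdv
Final line count: 11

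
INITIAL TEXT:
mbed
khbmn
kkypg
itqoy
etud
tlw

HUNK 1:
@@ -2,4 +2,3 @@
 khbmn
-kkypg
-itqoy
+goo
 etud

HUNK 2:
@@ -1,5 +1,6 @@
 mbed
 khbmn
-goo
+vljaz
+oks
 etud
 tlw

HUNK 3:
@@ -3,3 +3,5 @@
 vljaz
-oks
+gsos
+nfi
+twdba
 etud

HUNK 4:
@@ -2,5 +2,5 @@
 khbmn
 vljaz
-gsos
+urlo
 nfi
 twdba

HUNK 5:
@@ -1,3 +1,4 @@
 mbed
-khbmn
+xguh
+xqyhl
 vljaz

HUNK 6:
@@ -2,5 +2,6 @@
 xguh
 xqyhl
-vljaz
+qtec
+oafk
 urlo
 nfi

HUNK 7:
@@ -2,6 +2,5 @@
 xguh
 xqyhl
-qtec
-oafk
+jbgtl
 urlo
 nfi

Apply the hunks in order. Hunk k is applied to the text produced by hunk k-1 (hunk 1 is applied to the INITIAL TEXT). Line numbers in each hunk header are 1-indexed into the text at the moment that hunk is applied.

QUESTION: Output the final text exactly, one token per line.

Answer: mbed
xguh
xqyhl
jbgtl
urlo
nfi
twdba
etud
tlw

Derivation:
Hunk 1: at line 2 remove [kkypg,itqoy] add [goo] -> 5 lines: mbed khbmn goo etud tlw
Hunk 2: at line 1 remove [goo] add [vljaz,oks] -> 6 lines: mbed khbmn vljaz oks etud tlw
Hunk 3: at line 3 remove [oks] add [gsos,nfi,twdba] -> 8 lines: mbed khbmn vljaz gsos nfi twdba etud tlw
Hunk 4: at line 2 remove [gsos] add [urlo] -> 8 lines: mbed khbmn vljaz urlo nfi twdba etud tlw
Hunk 5: at line 1 remove [khbmn] add [xguh,xqyhl] -> 9 lines: mbed xguh xqyhl vljaz urlo nfi twdba etud tlw
Hunk 6: at line 2 remove [vljaz] add [qtec,oafk] -> 10 lines: mbed xguh xqyhl qtec oafk urlo nfi twdba etud tlw
Hunk 7: at line 2 remove [qtec,oafk] add [jbgtl] -> 9 lines: mbed xguh xqyhl jbgtl urlo nfi twdba etud tlw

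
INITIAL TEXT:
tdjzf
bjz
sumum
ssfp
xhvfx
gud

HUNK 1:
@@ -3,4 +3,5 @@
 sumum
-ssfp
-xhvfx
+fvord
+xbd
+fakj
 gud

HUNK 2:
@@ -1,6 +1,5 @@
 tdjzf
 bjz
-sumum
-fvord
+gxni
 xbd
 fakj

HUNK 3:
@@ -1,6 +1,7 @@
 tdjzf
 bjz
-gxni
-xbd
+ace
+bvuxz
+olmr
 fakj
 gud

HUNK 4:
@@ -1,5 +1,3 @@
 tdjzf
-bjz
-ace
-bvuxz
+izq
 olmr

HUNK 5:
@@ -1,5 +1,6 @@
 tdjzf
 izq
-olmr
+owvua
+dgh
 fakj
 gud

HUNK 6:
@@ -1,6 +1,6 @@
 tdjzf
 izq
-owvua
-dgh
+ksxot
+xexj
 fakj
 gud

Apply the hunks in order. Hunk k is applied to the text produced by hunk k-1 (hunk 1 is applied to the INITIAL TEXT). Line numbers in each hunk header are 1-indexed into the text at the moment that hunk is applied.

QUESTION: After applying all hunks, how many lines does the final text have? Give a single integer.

Answer: 6

Derivation:
Hunk 1: at line 3 remove [ssfp,xhvfx] add [fvord,xbd,fakj] -> 7 lines: tdjzf bjz sumum fvord xbd fakj gud
Hunk 2: at line 1 remove [sumum,fvord] add [gxni] -> 6 lines: tdjzf bjz gxni xbd fakj gud
Hunk 3: at line 1 remove [gxni,xbd] add [ace,bvuxz,olmr] -> 7 lines: tdjzf bjz ace bvuxz olmr fakj gud
Hunk 4: at line 1 remove [bjz,ace,bvuxz] add [izq] -> 5 lines: tdjzf izq olmr fakj gud
Hunk 5: at line 1 remove [olmr] add [owvua,dgh] -> 6 lines: tdjzf izq owvua dgh fakj gud
Hunk 6: at line 1 remove [owvua,dgh] add [ksxot,xexj] -> 6 lines: tdjzf izq ksxot xexj fakj gud
Final line count: 6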